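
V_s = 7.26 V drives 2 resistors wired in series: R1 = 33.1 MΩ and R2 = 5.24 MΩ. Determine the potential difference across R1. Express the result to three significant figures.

Total series resistance ΣR = 33.1 + 5.24 = 38.34 MΩ.
Voltage divider: V = V_s · (33.10 / 38.34) = 7.26 × 0.8633 = 6.268 V.

V ≈ 6.27 V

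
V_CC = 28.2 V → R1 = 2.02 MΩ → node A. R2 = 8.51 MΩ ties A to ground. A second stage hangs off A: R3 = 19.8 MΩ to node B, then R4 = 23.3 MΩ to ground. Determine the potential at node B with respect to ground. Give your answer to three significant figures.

V_B ≈ 11.9 V

Node A sees R2 in parallel with the series input of stage 2, R3 + R4 = 43.10 MΩ.
R2 ‖ (R3+R4) = 7.107 MΩ.
First divider: V_A = V_CC · 7.107/(2.02 + 7.107) = 21.96 V.
V_B = V_A × 0.5406 = 11.87 V.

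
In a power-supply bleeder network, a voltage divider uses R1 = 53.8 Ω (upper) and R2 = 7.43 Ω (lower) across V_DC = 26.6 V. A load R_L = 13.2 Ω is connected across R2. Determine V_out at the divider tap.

V_out ≈ 2.16 V

R2 ‖ R_L = (7.43 × 13.2)/(7.43 + 13.2) = 4.754 Ω.
Now apply the divider: V_out = 26.6 × 0.08119 = 2.160 V.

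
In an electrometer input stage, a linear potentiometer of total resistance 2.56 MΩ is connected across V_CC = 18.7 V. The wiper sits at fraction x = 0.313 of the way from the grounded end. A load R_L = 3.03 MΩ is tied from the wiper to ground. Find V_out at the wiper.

V_out ≈ 4.95 V

Lower segment x·R_p = 0.8013 MΩ; upper segment (1−x)·R_p = 1.759 MΩ.
Lower segment in parallel with the load: 0.8013 ‖ 3.03 = 0.6337 MΩ.
V_out = 18.7 × 0.6337/(1.759 + 0.6337) = 4.953 V.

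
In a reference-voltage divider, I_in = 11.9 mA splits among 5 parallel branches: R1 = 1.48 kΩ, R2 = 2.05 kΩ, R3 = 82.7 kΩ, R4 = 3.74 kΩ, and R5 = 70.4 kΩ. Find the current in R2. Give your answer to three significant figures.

I ≈ 3.98 mA

Total conductance ΣG = 1/1.48 + 1/2.05 + 1/82.7 + 1/3.74 + 1/70.4 = 1.457 (units of 1/kΩ).
R2 takes the fraction G_k/ΣG = 0.4878/1.457 = 0.3348, so I = 11.9 × 0.3348 = 3.984 mA.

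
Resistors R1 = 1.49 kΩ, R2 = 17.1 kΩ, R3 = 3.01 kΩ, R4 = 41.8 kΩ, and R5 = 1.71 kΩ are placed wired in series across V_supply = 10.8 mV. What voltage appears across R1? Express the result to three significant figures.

V ≈ 0.247 mV

ΣR = 1.49 + 17.1 + 3.01 + 41.8 + 1.71 = 65.11 kΩ.
By the voltage-divider rule, V = 10.8 × 1.490/65.11 = 0.2472 mV.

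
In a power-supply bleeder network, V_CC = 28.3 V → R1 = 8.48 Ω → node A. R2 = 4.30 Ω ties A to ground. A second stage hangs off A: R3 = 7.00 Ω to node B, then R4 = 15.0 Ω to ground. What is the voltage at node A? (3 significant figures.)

Looking into the second stage from A: R3 + R4 = 22.00 Ω appears in parallel with R2.
R2 ‖ (R3+R4) = 3.597 Ω.
V_A = 28.3 × 3.597/(8.48 + 3.597) = 8.429 V.

V_A ≈ 8.43 V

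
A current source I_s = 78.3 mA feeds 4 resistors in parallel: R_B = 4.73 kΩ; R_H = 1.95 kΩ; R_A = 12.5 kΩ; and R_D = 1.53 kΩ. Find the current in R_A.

Conductances: ΣG = 1/4.73 + 1/1.95 + 1/12.5 + 1/1.53 = 1.458 (1/kΩ).
R_A takes the fraction G_k/ΣG = 0.08000/1.458 = 0.05488, so I = 78.3 × 0.05488 = 4.297 mA.

I ≈ 4.30 mA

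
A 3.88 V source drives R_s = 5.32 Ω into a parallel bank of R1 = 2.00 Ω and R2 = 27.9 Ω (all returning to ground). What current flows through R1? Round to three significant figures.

Parallel bank: R_p = 1/(1/2.00 + 1/27.9) = 1.866 Ω.
V_A = 3.88 × 1.866/7.186 = 1.008 V.
I(R1) = V_A / R1 = 1.008/2.00 = 0.5038 A.

I ≈ 0.504 A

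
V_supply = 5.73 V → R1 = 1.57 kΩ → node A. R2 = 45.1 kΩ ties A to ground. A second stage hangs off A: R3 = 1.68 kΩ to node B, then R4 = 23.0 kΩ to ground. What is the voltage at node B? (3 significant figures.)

V_B ≈ 4.86 V

The second stage (R3 + R4 = 24.68 kΩ) loads node A in parallel with R2.
Effective lower resistance at A: R2 ‖ 24.68 = 15.95 kΩ.
V_A = 5.73 × 15.95/(1.57 + 15.95) = 5.217 V.
V_B = V_A × 0.9319 = 4.861 V.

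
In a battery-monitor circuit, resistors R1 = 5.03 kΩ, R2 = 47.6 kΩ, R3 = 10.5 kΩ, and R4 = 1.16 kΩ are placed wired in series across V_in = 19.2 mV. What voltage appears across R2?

Total series resistance ΣR = 5.03 + 47.6 + 10.5 + 1.16 = 64.29 kΩ.
By the voltage-divider rule, V = 19.2 × 47.60/64.29 = 14.22 mV.

V ≈ 14.2 mV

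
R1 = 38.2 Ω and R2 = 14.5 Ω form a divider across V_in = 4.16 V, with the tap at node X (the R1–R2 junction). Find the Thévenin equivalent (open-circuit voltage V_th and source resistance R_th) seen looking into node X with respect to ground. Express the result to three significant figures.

V_th ≈ 1.14 V, R_th ≈ 10.5 Ω

With X open, the divider is unloaded: V_th = 4.16 × 14.5/52.70 = 1.145 V.
Looking into X with the source shorted: R_th = R1·R2/(R1+R2) = 38.20 × 14.5/52.70 = 10.51 Ω.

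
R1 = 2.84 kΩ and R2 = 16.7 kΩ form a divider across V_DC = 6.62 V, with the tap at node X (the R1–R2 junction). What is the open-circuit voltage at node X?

Open-circuit (no load on X): V_th = V_DC · R2/(R1 + R2) = 6.62 × 16.7/(2.840 + 16.7) = 5.658 V.

V_th ≈ 5.66 V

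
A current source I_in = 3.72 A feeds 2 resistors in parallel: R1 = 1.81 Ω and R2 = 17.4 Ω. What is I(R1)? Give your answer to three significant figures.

I ≈ 3.37 A

With just two branches, the current splits inversely with resistance.
I(R1) = 3.72 × 17.4/(1.81 + 17.4) = 3.72 × 0.9058 = 3.369 A.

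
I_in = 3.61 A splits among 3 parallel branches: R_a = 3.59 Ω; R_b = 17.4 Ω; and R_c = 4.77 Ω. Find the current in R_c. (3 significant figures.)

I ≈ 1.39 A

ΣG = 1/3.59 + 1/17.4 + 1/4.77 = 0.5457.
By the current-divider rule, I = I_in · G_k/ΣG = 3.61 × 0.3842 = 1.387 A.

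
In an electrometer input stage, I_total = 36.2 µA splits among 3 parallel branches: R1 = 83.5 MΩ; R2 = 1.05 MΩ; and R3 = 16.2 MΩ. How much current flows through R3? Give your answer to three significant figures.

I ≈ 2.18 µA

Conductances: ΣG = 1/83.5 + 1/1.05 + 1/16.2 = 1.026 (1/MΩ).
Current divider: I(R3) = I_total · G_k/ΣG = 36.2 × (0.06173/1.026) = 36.2 × 0.06016 = 2.178 µA.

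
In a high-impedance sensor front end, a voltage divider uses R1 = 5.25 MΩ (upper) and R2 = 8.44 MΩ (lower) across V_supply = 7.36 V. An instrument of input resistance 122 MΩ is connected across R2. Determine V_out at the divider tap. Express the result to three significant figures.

The load sits in parallel with R2, giving an effective lower resistance R2' = R2·R_L/(R2+R_L) = 7.894 MΩ.
Voltage divider with the loaded lower leg: V_out = 7.36 × 7.894/(5.25 + 7.894) = 7.36 × 0.6006 = 4.420 V.
(Unloaded it would be 4.54 V; the load pulls it down.)

V_out ≈ 4.42 V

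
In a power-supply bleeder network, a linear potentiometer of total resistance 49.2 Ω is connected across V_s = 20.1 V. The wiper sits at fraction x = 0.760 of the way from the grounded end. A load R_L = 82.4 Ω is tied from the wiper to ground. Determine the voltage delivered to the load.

V_out ≈ 13.8 V

Lower segment x·R_p = 37.39 Ω; upper segment (1−x)·R_p = 11.81 Ω.
R_L loads the lower segment: effective lower R = 25.72 Ω.
V_out = 20.1 × 25.72/(11.81 + 25.72) = 13.78 V.
(Unloaded: V_out = x·V_s = 15.3 V.)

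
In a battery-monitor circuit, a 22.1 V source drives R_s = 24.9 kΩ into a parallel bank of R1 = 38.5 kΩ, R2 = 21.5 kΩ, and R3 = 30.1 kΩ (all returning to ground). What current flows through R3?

I ≈ 0.202 mA

Parallel bank: R_p = 1/(1/38.5 + 1/21.5 + 1/30.1) = 9.460 kΩ.
Node voltage V_A = V_supply · R_p/(R_s + R_p) = 22.1 × 0.2753 = 6.085 V.
I(R3) = V_A / R3 = 6.085/30.1 = 0.2021 mA.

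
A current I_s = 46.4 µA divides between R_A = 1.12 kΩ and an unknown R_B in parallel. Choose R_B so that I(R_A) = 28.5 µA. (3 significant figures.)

R_B ≈ 1.78 kΩ

In a two-way split, I_A/I_s = R_B/(R_A + R_B).
With f = 0.6142, R_B = R_A · f/(1−f) = 1.12 × 1.592 = 1.783 kΩ.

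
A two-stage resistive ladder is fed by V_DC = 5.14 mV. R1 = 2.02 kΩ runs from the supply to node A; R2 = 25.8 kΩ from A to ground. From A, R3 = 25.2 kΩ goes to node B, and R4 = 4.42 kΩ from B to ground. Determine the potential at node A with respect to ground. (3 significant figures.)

Looking into the second stage from A: R3 + R4 = 29.62 kΩ appears in parallel with R2.
R2 ‖ (R3+R4) = 13.79 kΩ.
V_A = 5.14 × 13.79/(2.02 + 13.79) = 4.483 mV.

V_A ≈ 4.48 mV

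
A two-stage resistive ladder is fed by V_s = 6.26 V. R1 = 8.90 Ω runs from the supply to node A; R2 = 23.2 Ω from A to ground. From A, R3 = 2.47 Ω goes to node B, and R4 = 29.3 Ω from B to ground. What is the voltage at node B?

The second stage (R3 + R4 = 31.77 Ω) loads node A in parallel with R2.
Effective lower resistance at A: R2 ‖ 31.77 = 13.41 Ω.
First divider: V_A = V_s · 13.41/(8.90 + 13.41) = 3.763 V.
Then the unloaded second divider: V_B = V_A × R4/(R3+R4) = 3.763 × 0.9223 = 3.470 V.

V_B ≈ 3.47 V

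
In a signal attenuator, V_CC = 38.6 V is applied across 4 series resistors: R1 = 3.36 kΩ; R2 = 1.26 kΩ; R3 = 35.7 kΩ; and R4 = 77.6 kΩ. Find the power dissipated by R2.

P ≈ 0.135 mW

The common current is I = 38.6/117.9 = 0.3273 mA.
V(R2) = I·R = 0.4124 V; P = V·I = 0.4124 × 0.3273 = 0.1350 mW.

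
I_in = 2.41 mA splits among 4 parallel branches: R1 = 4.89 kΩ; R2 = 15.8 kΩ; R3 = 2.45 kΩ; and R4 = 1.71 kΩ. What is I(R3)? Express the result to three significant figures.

ΣG = 1/4.89 + 1/15.8 + 1/2.45 + 1/1.71 = 1.261.
Current divider: I(R3) = I_in · G_k/ΣG = 2.41 × (0.4082/1.261) = 2.41 × 0.3237 = 0.7802 mA.

I ≈ 0.780 mA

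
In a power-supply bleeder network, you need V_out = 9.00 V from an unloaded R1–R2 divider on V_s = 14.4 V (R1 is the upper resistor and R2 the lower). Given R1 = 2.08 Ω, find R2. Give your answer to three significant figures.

V_out/V_s = R2/(R1+R2) = 0.6250.
R2 = R1 · 0.6250/(1 − 0.6250) = 3.467 Ω.

R2 ≈ 3.47 Ω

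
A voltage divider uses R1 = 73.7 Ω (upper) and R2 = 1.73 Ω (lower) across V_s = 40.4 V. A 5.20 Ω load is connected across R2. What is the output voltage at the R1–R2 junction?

V_out ≈ 0.699 V

First combine the lower leg with the load: R2 ‖ R_L = 1.298 Ω.
Now apply the divider: V_out = 40.4 × 0.01731 = 0.6993 V.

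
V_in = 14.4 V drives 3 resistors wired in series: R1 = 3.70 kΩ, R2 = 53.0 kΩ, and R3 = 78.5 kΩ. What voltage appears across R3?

Total series resistance ΣR = 3.70 + 53.0 + 78.5 = 135.2 kΩ.
Voltage divider: V = V_in · (78.50 / 135.2) = 14.4 × 0.5806 = 8.361 V.

V ≈ 8.36 V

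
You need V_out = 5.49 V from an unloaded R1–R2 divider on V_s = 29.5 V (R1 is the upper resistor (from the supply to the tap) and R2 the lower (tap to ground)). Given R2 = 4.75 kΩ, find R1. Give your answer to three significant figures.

R1 ≈ 20.8 kΩ

V_out/V_s = R2/(R1+R2) = 0.1861.
Rearranging, R1 = R2·(1−k)/k = 4.75 × 4.373 = 20.77 kΩ.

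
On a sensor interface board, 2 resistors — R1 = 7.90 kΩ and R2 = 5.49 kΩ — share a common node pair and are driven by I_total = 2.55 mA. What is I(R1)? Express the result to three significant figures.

With just two branches, the current splits inversely with resistance.
So I = 2.55 × 5.49/13.39 = 1.046 mA.

I ≈ 1.05 mA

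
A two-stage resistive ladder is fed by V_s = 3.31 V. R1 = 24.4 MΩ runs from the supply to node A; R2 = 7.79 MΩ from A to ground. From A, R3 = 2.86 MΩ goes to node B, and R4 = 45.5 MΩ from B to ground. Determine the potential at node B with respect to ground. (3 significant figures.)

Looking into the second stage from A: R3 + R4 = 48.36 MΩ appears in parallel with R2.
Effective lower resistance at A: R2 ‖ 48.36 = 6.709 MΩ.
First divider: V_A = V_s · 6.709/(24.4 + 6.709) = 0.7139 V.
V_B = V_A × 0.9409 = 0.6716 V.

V_B ≈ 0.672 V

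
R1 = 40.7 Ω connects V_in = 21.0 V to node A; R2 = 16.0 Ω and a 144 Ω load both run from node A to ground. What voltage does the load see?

R2 ‖ R_L = (16.0 × 144)/(16.0 + 144) = 14.40 Ω.
Now apply the divider: V_out = 21.0 × 0.2613 = 5.488 V.
(Unloaded it would be 5.93 V; the load pulls it down.)

V_out ≈ 5.49 V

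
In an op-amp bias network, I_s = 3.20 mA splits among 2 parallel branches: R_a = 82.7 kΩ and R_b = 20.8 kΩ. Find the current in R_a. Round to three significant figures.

For two parallel branches, I_k = I_s · (other R)/(sum of R).
So I = 3.20 × 20.8/103.5 = 0.6431 mA.

I ≈ 0.643 mA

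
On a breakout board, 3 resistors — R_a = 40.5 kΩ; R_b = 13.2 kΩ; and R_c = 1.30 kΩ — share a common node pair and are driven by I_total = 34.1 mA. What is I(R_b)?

Conductances: ΣG = 1/40.5 + 1/13.2 + 1/1.30 = 0.8697 (1/kΩ).
By the current-divider rule, I = I_total · G_k/ΣG = 34.1 × 0.08711 = 2.970 mA.

I ≈ 2.97 mA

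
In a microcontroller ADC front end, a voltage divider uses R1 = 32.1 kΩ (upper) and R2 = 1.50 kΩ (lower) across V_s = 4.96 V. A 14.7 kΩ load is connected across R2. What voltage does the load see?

R2 ‖ R_L = (1.50 × 14.7)/(1.50 + 14.7) = 1.361 kΩ.
Voltage divider with the loaded lower leg: V_out = 4.96 × 1.361/(32.1 + 1.361) = 4.96 × 0.04068 = 0.2018 V.

V_out ≈ 0.202 V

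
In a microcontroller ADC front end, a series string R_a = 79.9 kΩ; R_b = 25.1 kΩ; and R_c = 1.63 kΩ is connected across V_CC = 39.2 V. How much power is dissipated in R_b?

P ≈ 3.39 mW

Series current I = V_CC/ΣR = 39.2/106.6 = 0.3676 mA.
P = I²R = 0.1351 × 25.1 = 3.392 mW.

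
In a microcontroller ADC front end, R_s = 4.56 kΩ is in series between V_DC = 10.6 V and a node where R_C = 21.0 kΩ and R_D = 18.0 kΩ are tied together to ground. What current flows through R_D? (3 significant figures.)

I ≈ 0.400 mA

Parallel bank: R_p = 1/(1/21.0 + 1/18.0) = 9.692 kΩ.
V_A by voltage divider: V_A = 10.6 × 9.692/(4.56 + 9.692) = 7.209 V.
I(R_D) = V_A / R_D = 7.209/18.0 = 0.4005 mA.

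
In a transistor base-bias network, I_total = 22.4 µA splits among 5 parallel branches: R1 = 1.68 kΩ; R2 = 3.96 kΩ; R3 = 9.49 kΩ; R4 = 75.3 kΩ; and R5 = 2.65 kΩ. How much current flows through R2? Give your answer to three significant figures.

Total conductance ΣG = 1/1.68 + 1/3.96 + 1/9.49 + 1/75.3 + 1/2.65 = 1.344 (units of 1/kΩ).
R2 takes the fraction G_k/ΣG = 0.2525/1.344 = 0.1879, so I = 22.4 × 0.1879 = 4.209 µA.

I ≈ 4.21 µA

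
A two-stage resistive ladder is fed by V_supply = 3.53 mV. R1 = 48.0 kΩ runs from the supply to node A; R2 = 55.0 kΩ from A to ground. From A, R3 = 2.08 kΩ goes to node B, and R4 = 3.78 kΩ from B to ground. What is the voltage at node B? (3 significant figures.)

Looking into the second stage from A: R3 + R4 = 5.860 kΩ appears in parallel with R2.
R2 ‖ (R3+R4) = 5.296 kΩ.
So V_A = 3.53 × 0.09937 = 0.3508 mV.
Stage 2 is unloaded, so V_B = V_A · R4/(R3+R4) = 0.3508 × 3.78/5.860 = 0.2263 mV.

V_B ≈ 0.226 mV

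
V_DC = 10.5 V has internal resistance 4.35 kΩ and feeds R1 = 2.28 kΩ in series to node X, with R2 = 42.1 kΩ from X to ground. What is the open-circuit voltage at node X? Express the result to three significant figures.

R1' = 4.35 + 2.28 = 6.630 kΩ (source resistance + R1).
With X open, the divider is unloaded: V_th = 10.5 × 42.1/48.73 = 9.071 V.

V_th ≈ 9.07 V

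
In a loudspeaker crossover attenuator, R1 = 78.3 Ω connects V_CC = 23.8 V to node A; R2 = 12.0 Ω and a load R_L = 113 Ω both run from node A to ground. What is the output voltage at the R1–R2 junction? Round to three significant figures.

V_out ≈ 2.90 V

First combine the lower leg with the load: R2 ‖ R_L = 10.85 Ω.
Then V_out = V_CC · R2'/(R1 + R2') = 23.8 × 10.85/89.15 = 2.896 V.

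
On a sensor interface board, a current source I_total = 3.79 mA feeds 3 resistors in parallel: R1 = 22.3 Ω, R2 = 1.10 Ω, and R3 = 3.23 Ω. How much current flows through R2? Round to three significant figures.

I ≈ 2.73 mA

Total conductance ΣG = 1/22.3 + 1/1.10 + 1/3.23 = 1.264 (units of 1/Ω).
R2 takes the fraction G_k/ΣG = 0.9091/1.264 = 0.7195, so I = 3.79 × 0.7195 = 2.727 mA.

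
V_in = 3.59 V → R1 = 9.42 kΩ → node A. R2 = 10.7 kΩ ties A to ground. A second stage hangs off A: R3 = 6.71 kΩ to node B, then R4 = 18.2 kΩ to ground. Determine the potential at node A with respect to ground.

The second stage (R3 + R4 = 24.91 kΩ) loads node A in parallel with R2.
Effective lower resistance at A: R2 ‖ 24.91 = 7.485 kΩ.
V_A = 3.59 × 7.485/(9.42 + 7.485) = 1.590 V.

V_A ≈ 1.59 V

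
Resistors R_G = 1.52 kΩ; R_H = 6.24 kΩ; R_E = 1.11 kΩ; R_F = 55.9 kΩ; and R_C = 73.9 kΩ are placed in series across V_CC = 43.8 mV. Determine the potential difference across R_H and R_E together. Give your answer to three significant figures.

Series total: ΣR = 1.52 + 6.24 + 1.11 + 55.9 + 73.9 = 138.7 kΩ.
R_{R_H..R_E} = 6.24 + 1.11 = 7.350 kΩ.
V = V_CC · R/ΣR = 43.8 × 0.05300 = 2.322 mV.

V ≈ 2.32 mV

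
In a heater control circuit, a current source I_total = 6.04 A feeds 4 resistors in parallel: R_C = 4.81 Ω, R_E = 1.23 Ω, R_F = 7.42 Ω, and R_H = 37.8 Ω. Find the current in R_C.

I ≈ 1.06 A

Total conductance ΣG = 1/4.81 + 1/1.23 + 1/7.42 + 1/37.8 = 1.182 (units of 1/Ω).
By the current-divider rule, I = I_total · G_k/ΣG = 6.04 × 0.1759 = 1.062 A.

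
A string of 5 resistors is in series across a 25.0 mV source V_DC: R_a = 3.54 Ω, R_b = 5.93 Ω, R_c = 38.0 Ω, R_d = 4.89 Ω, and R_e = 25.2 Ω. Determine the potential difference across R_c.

Series total: ΣR = 3.54 + 5.93 + 38.0 + 4.89 + 25.2 = 77.56 Ω.
By the voltage-divider rule, V = 25.0 × 38.00/77.56 = 12.25 mV.

V ≈ 12.2 mV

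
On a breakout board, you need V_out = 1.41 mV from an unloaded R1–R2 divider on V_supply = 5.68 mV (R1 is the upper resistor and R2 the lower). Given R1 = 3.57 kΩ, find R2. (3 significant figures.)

The divider ratio is R2/(R1+R2) = 1.41/5.68 = 0.2482.
So R2 = R1 · V_out/(V_supply − V_out) = 3.57 × 1.41/(5.68 − 1.41) = 3.57 × 0.3302 = 1.179 kΩ.

R2 ≈ 1.18 kΩ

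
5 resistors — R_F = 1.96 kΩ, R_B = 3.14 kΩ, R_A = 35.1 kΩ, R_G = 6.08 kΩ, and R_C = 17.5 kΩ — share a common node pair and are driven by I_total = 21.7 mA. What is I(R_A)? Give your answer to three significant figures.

I ≈ 0.573 mA

Conductances: ΣG = 1/1.96 + 1/3.14 + 1/35.1 + 1/6.08 + 1/17.5 = 1.079 (1/kΩ).
R_A takes the fraction G_k/ΣG = 0.02849/1.079 = 0.02641, so I = 21.7 × 0.02641 = 0.5731 mA.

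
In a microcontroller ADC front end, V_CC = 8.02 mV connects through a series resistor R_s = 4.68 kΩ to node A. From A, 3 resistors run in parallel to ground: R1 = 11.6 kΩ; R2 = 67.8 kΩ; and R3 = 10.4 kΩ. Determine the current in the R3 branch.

I ≈ 0.401 µA

Combine the parallel branches: R_p = (1/11.6 + 1/67.8 + 1/10.4)⁻¹ = 5.073 kΩ.
V_A = 8.02 × 5.073/9.753 = 4.172 mV.
I(R3) = V_A / R3 = 4.172/10.4 = 0.4011 µA.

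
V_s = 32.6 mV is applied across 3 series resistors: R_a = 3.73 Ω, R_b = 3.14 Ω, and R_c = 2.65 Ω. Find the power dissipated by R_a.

P ≈ 43.7 µW

ΣR = 9.520 Ω → I = 32.6/9.520 = 3.424 mA.
P(R_a) = I²·R_a = (3.424)² × 3.73 = 43.74 µW.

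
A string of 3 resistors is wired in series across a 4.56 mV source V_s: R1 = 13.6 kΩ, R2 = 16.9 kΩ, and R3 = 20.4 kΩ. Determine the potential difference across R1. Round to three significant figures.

V ≈ 1.22 mV

Series total: ΣR = 13.6 + 16.9 + 20.4 = 50.90 kΩ.
V = V_s · R/ΣR = 4.56 × 0.2672 = 1.218 mV.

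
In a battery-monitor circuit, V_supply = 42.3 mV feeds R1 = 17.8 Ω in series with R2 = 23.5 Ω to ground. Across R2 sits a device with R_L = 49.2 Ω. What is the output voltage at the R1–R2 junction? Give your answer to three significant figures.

R2 ‖ R_L = (23.5 × 49.2)/(23.5 + 49.2) = 15.90 Ω.
Voltage divider with the loaded lower leg: V_out = 42.3 × 15.90/(17.8 + 15.90) = 42.3 × 0.4719 = 19.96 mV.
(Unloaded it would be 24.1 mV; the load pulls it down.)

V_out ≈ 20.0 mV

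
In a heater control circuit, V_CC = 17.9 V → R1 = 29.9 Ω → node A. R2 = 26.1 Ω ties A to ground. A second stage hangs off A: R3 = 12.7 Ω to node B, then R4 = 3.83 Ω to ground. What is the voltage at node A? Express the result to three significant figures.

Node A sees R2 in parallel with the series input of stage 2, R3 + R4 = 16.53 Ω.
Effective lower resistance at A: R2 ‖ 16.53 = 10.12 Ω.
So V_A = 17.9 × 0.2529 = 4.527 V.

V_A ≈ 4.53 V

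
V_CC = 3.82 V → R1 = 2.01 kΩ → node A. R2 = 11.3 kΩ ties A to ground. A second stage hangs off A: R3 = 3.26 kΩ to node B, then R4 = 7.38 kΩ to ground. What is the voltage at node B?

Looking into the second stage from A: R3 + R4 = 10.64 kΩ appears in parallel with R2.
Effective lower resistance at A: R2 ‖ 10.64 = 5.480 kΩ.
V_A = 3.82 × 5.480/(2.01 + 5.480) = 2.795 V.
V_B = V_A × 0.6936 = 1.939 V.

V_B ≈ 1.94 V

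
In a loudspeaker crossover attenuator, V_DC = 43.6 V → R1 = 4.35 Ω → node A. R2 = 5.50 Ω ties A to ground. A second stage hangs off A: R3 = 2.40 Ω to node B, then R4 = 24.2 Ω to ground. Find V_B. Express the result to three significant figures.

Looking into the second stage from A: R3 + R4 = 26.60 Ω appears in parallel with R2.
R2 ‖ (R3+R4) = 4.558 Ω.
First divider: V_A = V_DC · 4.558/(4.35 + 4.558) = 22.31 V.
V_B = V_A × 0.9098 = 20.30 V.

V_B ≈ 20.3 V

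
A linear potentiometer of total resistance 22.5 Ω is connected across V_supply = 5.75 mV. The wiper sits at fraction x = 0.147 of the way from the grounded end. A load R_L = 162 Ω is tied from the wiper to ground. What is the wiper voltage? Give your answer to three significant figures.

Lower segment x·R_p = 3.307 Ω; upper segment (1−x)·R_p = 19.19 Ω.
Lower segment in parallel with the load: 3.307 ‖ 162 = 3.241 Ω.
V_out = 5.75 × 3.241/(19.19 + 3.241) = 0.8308 mV.

V_out ≈ 0.831 mV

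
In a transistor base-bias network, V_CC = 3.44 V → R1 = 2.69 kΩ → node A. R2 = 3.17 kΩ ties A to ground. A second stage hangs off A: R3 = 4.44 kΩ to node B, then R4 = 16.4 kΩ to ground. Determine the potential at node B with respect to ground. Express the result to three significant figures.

V_B ≈ 1.37 V

The second stage (R3 + R4 = 20.84 kΩ) loads node A in parallel with R2.
R2 ‖ (R3+R4) = 2.751 kΩ.
First divider: V_A = V_CC · 2.751/(2.69 + 2.751) = 1.739 V.
V_B = V_A × 0.7869 = 1.369 V.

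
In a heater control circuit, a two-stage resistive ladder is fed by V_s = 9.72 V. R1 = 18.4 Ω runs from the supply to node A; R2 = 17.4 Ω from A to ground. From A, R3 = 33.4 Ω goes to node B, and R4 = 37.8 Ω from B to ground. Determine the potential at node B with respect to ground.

V_B ≈ 2.23 V

Node A sees R2 in parallel with the series input of stage 2, R3 + R4 = 71.20 Ω.
R2 ‖ (R3+R4) = 13.98 Ω.
V_A = 9.72 × 13.98/(18.4 + 13.98) = 4.197 V.
Then the unloaded second divider: V_B = V_A × R4/(R3+R4) = 4.197 × 0.5309 = 2.228 V.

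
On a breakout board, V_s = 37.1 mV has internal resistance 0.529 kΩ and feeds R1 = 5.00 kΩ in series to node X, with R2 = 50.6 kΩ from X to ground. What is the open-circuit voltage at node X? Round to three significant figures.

R1' = 0.529 + 5.00 = 5.529 kΩ (source resistance + R1).
V_th is the unloaded tap voltage: V_s · R2/(R1'+R2) = 37.1 × 0.9015 = 33.45 mV.

V_th ≈ 33.4 mV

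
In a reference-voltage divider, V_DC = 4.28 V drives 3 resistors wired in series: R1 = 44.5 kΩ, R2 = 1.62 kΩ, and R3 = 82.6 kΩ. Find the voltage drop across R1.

Total series resistance ΣR = 44.5 + 1.62 + 82.6 = 128.7 kΩ.
Voltage divider: V = V_DC · (44.50 / 128.7) = 4.28 × 0.3457 = 1.480 V.

V ≈ 1.48 V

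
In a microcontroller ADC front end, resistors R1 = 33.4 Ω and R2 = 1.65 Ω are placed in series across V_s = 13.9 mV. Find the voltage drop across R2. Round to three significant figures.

V ≈ 0.654 mV

Series total: ΣR = 33.4 + 1.65 = 35.05 Ω.
Voltage divider: V = V_s · (1.650 / 35.05) = 13.9 × 0.04708 = 0.6544 mV.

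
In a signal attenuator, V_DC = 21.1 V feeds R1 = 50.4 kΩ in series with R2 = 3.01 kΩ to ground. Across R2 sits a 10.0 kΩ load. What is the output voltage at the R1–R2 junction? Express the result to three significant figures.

The load sits in parallel with R2, giving an effective lower resistance R2' = R2·R_L/(R2+R_L) = 2.314 kΩ.
Then V_out = V_DC · R2'/(R1 + R2') = 21.1 × 2.314/52.71 = 0.9261 V.
(Unloaded it would be 1.19 V; the load pulls it down.)

V_out ≈ 0.926 V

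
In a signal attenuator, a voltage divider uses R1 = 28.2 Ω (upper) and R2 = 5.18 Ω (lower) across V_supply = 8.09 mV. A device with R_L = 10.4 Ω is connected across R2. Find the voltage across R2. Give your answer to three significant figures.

V_out ≈ 0.884 mV

The load sits in parallel with R2, giving an effective lower resistance R2' = R2·R_L/(R2+R_L) = 3.458 Ω.
Then V_out = V_supply · R2'/(R1 + R2') = 8.09 × 3.458/31.66 = 0.8836 mV.
(Unloaded it would be 1.26 mV; the load pulls it down.)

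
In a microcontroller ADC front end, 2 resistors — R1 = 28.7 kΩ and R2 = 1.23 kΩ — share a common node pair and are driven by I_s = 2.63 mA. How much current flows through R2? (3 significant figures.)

I ≈ 2.52 mA

Two-branch current divider: I_k = I_s · R_other/(R_1 + R_2).
So I = 2.63 × 28.7/29.93 = 2.522 mA.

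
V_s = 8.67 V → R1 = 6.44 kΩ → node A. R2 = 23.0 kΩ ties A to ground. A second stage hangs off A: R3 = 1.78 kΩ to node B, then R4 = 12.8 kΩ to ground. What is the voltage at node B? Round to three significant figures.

Looking into the second stage from A: R3 + R4 = 14.58 kΩ appears in parallel with R2.
R2 ‖ (R3+R4) = 8.923 kΩ.
V_A = 8.67 × 8.923/(6.44 + 8.923) = 5.036 V.
V_B = V_A × 0.8779 = 4.421 V.

V_B ≈ 4.42 V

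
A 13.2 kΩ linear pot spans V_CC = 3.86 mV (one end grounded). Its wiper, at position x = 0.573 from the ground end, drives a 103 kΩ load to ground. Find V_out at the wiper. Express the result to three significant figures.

V_out ≈ 2.14 mV

Lower segment x·R_p = 7.564 kΩ; upper segment (1−x)·R_p = 5.636 kΩ.
Lower segment in parallel with the load: 7.564 ‖ 103 = 7.046 kΩ.
Loaded-divider output: V_out = 3.86 × 0.5556 = 2.145 mV.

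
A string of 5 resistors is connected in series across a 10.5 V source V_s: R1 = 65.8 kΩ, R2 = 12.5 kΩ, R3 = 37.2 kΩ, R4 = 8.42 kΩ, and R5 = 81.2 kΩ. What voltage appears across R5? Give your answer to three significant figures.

ΣR = 65.8 + 12.5 + 37.2 + 8.42 + 81.2 = 205.1 kΩ.
V = V_s · R/ΣR = 10.5 × 0.3959 = 4.157 V.

V ≈ 4.16 V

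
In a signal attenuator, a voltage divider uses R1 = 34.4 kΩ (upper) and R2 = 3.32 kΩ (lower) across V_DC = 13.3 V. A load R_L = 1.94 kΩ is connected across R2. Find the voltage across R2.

First combine the lower leg with the load: R2 ‖ R_L = 1.224 kΩ.
Voltage divider with the loaded lower leg: V_out = 13.3 × 1.224/(34.4 + 1.224) = 13.3 × 0.03437 = 0.4571 V.
(Unloaded it would be 1.17 V; the load pulls it down.)

V_out ≈ 0.457 V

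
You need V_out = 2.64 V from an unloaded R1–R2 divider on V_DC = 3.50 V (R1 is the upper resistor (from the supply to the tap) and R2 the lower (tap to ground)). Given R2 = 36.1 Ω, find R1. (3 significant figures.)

The divider ratio is R2/(R1+R2) = 2.64/3.50 = 0.7543.
So R1 = R2 · (V_DC/V_out − 1) = 36.1 × (3.50/2.64 − 1) = 36.1 × 0.3258 = 11.76 Ω.

R1 ≈ 11.8 Ω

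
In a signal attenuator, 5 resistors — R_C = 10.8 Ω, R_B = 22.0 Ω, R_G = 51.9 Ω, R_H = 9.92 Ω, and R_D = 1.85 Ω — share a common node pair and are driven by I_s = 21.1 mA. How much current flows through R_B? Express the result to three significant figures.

Conductances: ΣG = 1/10.8 + 1/22.0 + 1/51.9 + 1/9.92 + 1/1.85 = 0.7987 (1/Ω).
By the current-divider rule, I = I_s · G_k/ΣG = 21.1 × 0.05691 = 1.201 mA.

I ≈ 1.20 mA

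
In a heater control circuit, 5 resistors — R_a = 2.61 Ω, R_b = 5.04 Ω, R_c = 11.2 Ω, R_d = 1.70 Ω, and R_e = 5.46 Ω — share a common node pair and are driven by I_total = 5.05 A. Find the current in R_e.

Total conductance ΣG = 1/2.61 + 1/5.04 + 1/11.2 + 1/1.70 + 1/5.46 = 1.442 (units of 1/Ω).
Current divider: I(R_e) = I_total · G_k/ΣG = 5.05 × (0.1832/1.442) = 5.05 × 0.1270 = 0.6413 A.

I ≈ 0.641 A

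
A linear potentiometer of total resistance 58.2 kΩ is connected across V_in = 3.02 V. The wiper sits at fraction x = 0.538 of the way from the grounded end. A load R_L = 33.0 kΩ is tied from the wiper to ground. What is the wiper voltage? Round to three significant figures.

V_out ≈ 1.13 V

Lower segment x·R_p = 31.31 kΩ; upper segment (1−x)·R_p = 26.89 kΩ.
R_L loads the lower segment: effective lower R = 16.07 kΩ.
V_out = 3.02 × 16.07/(26.89 + 16.07) = 1.130 V.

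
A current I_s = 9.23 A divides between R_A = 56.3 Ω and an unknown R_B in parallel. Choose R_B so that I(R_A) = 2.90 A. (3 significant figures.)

R_B ≈ 25.8 Ω

Two-branch current divider: I_A = I_s · R_B/(R_A + R_B).
2.90/9.23 = R_B/(R_A + R_B) → R_B = R_A · (0.3142)/(1 − 0.3142) = 56.3 × 0.4581 = 25.79 Ω.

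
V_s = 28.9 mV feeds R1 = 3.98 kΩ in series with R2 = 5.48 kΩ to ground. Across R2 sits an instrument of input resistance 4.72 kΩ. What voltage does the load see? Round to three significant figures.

V_out ≈ 11.2 mV

The load sits in parallel with R2, giving an effective lower resistance R2' = R2·R_L/(R2+R_L) = 2.536 kΩ.
Now apply the divider: V_out = 28.9 × 0.3892 = 11.25 mV.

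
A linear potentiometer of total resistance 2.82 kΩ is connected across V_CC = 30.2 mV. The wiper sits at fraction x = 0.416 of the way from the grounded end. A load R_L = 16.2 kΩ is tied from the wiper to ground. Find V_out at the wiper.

V_out ≈ 12.1 mV

Lower segment x·R_p = 1.173 kΩ; upper segment (1−x)·R_p = 1.647 kΩ.
R_L loads the lower segment: effective lower R = 1.094 kΩ.
Loaded-divider output: V_out = 30.2 × 0.3991 = 12.05 mV.
(Unloaded: V_out = x·V_CC = 12.6 mV.)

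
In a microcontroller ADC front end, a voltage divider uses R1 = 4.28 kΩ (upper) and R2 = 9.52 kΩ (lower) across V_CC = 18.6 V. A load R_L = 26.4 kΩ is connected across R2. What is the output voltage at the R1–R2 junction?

V_out ≈ 11.5 V

R2 ‖ R_L = (9.52 × 26.4)/(9.52 + 26.4) = 6.997 kΩ.
Then V_out = V_CC · R2'/(R1 + R2') = 18.6 × 6.997/11.28 = 11.54 V.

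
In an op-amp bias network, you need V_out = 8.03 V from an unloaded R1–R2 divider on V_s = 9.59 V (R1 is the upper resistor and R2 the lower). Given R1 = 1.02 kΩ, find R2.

Required fraction k = V_out/V_s = 0.8373.
So R2 = R1 · V_out/(V_s − V_out) = 1.02 × 8.03/(9.59 − 8.03) = 1.02 × 5.147 = 5.250 kΩ.

R2 ≈ 5.25 kΩ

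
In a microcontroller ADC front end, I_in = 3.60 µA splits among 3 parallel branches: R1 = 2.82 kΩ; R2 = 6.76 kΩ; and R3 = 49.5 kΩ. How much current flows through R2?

Total conductance ΣG = 1/2.82 + 1/6.76 + 1/49.5 = 0.5227 (units of 1/kΩ).
Current divider: I(R2) = I_in · G_k/ΣG = 3.60 × (0.1479/0.5227) = 3.60 × 0.2830 = 1.019 µA.

I ≈ 1.02 µA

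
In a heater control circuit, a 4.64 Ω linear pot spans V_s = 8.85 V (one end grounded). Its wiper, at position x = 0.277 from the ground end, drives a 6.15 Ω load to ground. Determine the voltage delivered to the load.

V_out ≈ 2.13 V

The pot divides into 3.355 Ω above the wiper and 1.285 Ω below.
Lower segment in parallel with the load: 1.285 ‖ 6.15 = 1.063 Ω.
Loaded-divider output: V_out = 8.85 × 0.2406 = 2.130 V.
(Unloaded: V_out = x·V_s = 2.45 V.)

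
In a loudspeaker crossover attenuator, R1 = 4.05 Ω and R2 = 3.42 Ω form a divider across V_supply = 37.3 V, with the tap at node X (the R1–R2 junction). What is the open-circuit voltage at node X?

V_th ≈ 17.1 V

Open-circuit (no load on X): V_th = V_supply · R2/(R1 + R2) = 37.3 × 3.42/(4.050 + 3.42) = 17.08 V.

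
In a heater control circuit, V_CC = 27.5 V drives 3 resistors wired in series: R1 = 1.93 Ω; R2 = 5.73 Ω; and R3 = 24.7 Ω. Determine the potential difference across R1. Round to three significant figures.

V ≈ 1.64 V

Series total: ΣR = 1.93 + 5.73 + 24.7 = 32.36 Ω.
By the voltage-divider rule, V = 27.5 × 1.930/32.36 = 1.640 V.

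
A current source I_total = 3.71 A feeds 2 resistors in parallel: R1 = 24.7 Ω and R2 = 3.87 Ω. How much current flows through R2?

Two-branch current divider: I_k = I_total · R_other/(R_1 + R_2).
So I = 3.71 × 24.7/28.57 = 3.207 A.

I ≈ 3.21 A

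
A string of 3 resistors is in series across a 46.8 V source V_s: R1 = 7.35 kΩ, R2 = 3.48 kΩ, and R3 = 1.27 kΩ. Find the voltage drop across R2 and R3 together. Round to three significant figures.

V ≈ 18.4 V

Series total: ΣR = 7.35 + 3.48 + 1.27 = 12.10 kΩ.
R_{R2..R3} = 3.48 + 1.27 = 4.750 kΩ.
V = V_s · R/ΣR = 46.8 × 0.3926 = 18.37 V.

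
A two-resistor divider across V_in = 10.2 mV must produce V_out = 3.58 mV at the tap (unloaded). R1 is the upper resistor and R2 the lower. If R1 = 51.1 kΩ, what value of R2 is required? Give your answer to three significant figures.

R2 ≈ 27.6 kΩ

The divider ratio is R2/(R1+R2) = 3.58/10.2 = 0.3510.
R2 = R1 · 0.3510/(1 − 0.3510) = 27.63 kΩ.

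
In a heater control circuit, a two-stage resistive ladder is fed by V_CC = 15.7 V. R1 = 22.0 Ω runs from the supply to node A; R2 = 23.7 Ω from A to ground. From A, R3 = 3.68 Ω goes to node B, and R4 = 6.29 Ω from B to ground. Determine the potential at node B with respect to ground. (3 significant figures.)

Node A sees R2 in parallel with the series input of stage 2, R3 + R4 = 9.970 Ω.
R2 ‖ (R3+R4) = 7.018 Ω.
So V_A = 15.7 × 0.2418 = 3.797 V.
Stage 2 is unloaded, so V_B = V_A · R4/(R3+R4) = 3.797 × 6.29/9.970 = 2.395 V.

V_B ≈ 2.40 V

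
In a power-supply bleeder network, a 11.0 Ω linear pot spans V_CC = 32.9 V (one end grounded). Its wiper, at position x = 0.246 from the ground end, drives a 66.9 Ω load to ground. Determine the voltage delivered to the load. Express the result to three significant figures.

V_out ≈ 7.85 V

The pot divides into 8.294 Ω above the wiper and 2.706 Ω below.
(x·R_p) ‖ R_L = 2.601 Ω.
Loaded-divider output: V_out = 32.9 × 0.2387 = 7.854 V.
(Unloaded: V_out = x·V_CC = 8.09 V.)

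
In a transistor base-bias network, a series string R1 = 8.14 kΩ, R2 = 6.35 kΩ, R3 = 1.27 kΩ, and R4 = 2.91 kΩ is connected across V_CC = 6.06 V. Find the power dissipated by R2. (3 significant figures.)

The common current is I = 6.06/18.67 = 0.3246 mA.
P(R2) = I²·R2 = (0.3246)² × 6.35 = 0.6690 mW.

P ≈ 0.669 mW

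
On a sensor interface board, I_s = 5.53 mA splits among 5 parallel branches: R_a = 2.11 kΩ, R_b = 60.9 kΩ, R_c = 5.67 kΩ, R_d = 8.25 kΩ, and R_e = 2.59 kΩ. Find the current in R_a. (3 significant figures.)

ΣG = 1/2.11 + 1/60.9 + 1/5.67 + 1/8.25 + 1/2.59 = 1.174.
By the current-divider rule, I = I_s · G_k/ΣG = 5.53 × 0.4037 = 2.232 mA.

I ≈ 2.23 mA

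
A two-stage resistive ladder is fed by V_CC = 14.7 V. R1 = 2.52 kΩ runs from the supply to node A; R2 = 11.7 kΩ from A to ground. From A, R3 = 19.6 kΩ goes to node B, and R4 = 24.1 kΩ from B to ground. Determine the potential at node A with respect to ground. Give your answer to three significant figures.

Looking into the second stage from A: R3 + R4 = 43.70 kΩ appears in parallel with R2.
Effective lower resistance at A: R2 ‖ 43.70 = 9.229 kΩ.
First divider: V_A = V_CC · 9.229/(2.52 + 9.229) = 11.55 V.

V_A ≈ 11.5 V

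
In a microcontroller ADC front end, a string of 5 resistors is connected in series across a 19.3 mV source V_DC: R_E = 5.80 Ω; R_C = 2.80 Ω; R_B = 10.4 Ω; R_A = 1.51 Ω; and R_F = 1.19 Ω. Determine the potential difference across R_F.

ΣR = 5.80 + 2.80 + 10.4 + 1.51 + 1.19 = 21.70 Ω.
By the voltage-divider rule, V = 19.3 × 1.190/21.70 = 1.058 mV.

V ≈ 1.06 mV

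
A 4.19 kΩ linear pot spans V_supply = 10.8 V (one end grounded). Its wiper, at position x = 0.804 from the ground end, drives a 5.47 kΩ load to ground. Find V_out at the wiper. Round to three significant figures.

V_out ≈ 7.75 V

The pot divides into 0.8212 kΩ above the wiper and 3.369 kΩ below.
(x·R_p) ‖ R_L = 2.085 kΩ.
Then V_out = V_supply · 2.085/(0.8212 + 2.085) = 7.748 V.
(Unloaded: V_out = x·V_supply = 8.68 V.)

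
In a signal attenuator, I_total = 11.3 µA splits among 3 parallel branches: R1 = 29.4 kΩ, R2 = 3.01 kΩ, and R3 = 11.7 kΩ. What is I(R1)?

I ≈ 0.851 µA

ΣG = 1/29.4 + 1/3.01 + 1/11.7 = 0.4517.
Current divider: I(R1) = I_total · G_k/ΣG = 11.3 × (0.03401/0.4517) = 11.3 × 0.07530 = 0.8509 µA.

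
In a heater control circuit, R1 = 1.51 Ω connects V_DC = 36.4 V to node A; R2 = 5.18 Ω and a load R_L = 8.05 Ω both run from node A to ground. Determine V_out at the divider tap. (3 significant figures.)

The load sits in parallel with R2, giving an effective lower resistance R2' = R2·R_L/(R2+R_L) = 3.152 Ω.
Now apply the divider: V_out = 36.4 × 0.6761 = 24.61 V.
(Unloaded it would be 28.2 V; the load pulls it down.)

V_out ≈ 24.6 V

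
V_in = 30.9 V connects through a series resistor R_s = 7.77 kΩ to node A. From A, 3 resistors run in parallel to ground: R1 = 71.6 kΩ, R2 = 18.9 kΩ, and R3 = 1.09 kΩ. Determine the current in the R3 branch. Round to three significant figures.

Combine the parallel branches: R_p = (1/71.6 + 1/18.9 + 1/1.09)⁻¹ = 1.016 kΩ.
Node voltage V_A = V_in · R_p/(R_s + R_p) = 30.9 × 0.1156 = 3.573 V.
I(R3) = V_A / R3 = 3.573/1.09 = 3.278 mA.
(Equivalently: I_total = 3.517 mA, then current-divider fraction G_k/ΣG = 0.9321.)

I ≈ 3.28 mA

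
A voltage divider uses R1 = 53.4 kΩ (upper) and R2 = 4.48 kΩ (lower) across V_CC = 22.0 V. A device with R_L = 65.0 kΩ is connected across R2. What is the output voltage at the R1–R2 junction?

V_out ≈ 1.60 V

R2 ‖ R_L = (4.48 × 65.0)/(4.48 + 65.0) = 4.191 kΩ.
Now apply the divider: V_out = 22.0 × 0.07277 = 1.601 V.
(Unloaded it would be 1.70 V; the load pulls it down.)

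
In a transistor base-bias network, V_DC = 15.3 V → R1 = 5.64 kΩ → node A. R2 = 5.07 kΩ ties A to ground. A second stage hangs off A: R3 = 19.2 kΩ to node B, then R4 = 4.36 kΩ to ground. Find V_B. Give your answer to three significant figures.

Node A sees R2 in parallel with the series input of stage 2, R3 + R4 = 23.56 kΩ.
R2 ‖ (R3+R4) = 4.172 kΩ.
V_A = 15.3 × 4.172/(5.64 + 4.172) = 6.506 V.
V_B = V_A × 0.1851 = 1.204 V.

V_B ≈ 1.20 V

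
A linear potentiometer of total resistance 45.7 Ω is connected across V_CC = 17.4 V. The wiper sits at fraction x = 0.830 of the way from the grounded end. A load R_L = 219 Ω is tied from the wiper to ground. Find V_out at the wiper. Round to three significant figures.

Lower segment x·R_p = 37.93 Ω; upper segment (1−x)·R_p = 7.769 Ω.
R_L loads the lower segment: effective lower R = 32.33 Ω.
Then V_out = V_CC · 32.33/(7.769 + 32.33) = 14.03 V.

V_out ≈ 14.0 V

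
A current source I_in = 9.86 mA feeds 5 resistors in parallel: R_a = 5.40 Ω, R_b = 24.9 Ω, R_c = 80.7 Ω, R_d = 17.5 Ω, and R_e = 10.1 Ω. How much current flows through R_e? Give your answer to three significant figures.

I ≈ 2.48 mA

Total conductance ΣG = 1/5.40 + 1/24.9 + 1/80.7 + 1/17.5 + 1/10.1 = 0.3939 (units of 1/Ω).
Current divider: I(R_e) = I_in · G_k/ΣG = 9.86 × (0.09901/0.3939) = 9.86 × 0.2514 = 2.478 mA.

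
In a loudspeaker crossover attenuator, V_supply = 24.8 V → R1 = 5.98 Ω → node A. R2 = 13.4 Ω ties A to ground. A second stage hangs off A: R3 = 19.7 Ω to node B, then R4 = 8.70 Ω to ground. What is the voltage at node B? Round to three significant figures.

Node A sees R2 in parallel with the series input of stage 2, R3 + R4 = 28.40 Ω.
R2 ‖ (R3+R4) = 9.104 Ω.
So V_A = 24.8 × 0.6036 = 14.97 V.
Stage 2 is unloaded, so V_B = V_A · R4/(R3+R4) = 14.97 × 8.70/28.40 = 4.585 V.

V_B ≈ 4.59 V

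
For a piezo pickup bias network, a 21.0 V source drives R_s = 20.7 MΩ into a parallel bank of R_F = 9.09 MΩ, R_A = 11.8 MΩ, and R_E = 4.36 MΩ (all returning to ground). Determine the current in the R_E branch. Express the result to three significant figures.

I ≈ 0.493 µA

Combine the parallel branches: R_p = (1/9.09 + 1/11.8 + 1/4.36)⁻¹ = 2.358 MΩ.
Node voltage V_A = V_CC · R_p/(R_s + R_p) = 21.0 × 0.1023 = 2.147 V.
Branch current I = V_A/R_E = 2.147/4.36 = 0.4925 µA.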